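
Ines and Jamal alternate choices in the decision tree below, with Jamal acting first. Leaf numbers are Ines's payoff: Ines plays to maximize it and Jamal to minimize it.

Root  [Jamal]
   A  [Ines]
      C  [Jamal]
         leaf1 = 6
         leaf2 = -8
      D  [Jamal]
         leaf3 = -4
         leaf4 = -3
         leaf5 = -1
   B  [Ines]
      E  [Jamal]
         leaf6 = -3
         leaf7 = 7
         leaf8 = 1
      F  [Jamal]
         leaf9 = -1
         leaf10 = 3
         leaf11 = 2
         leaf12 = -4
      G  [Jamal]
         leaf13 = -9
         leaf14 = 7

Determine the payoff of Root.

C (Jamal): min(6, -8) = -8
D (Jamal): min(-4, -3, -1) = -4
A (Ines): max(-8, -4) = -4
E (Jamal): min(-3, 7, 1) = -3
F (Jamal): min(-1, 3, 2, -4) = -4
G (Jamal): min(-9, 7) = -9
B (Ines): max(-3, -4, -9) = -3
Root (Jamal): min(-4, -3) = -4

-4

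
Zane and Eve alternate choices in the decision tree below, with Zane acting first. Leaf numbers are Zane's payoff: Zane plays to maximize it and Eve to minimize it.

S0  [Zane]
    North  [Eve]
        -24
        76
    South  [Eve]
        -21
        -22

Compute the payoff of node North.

North (Eve): min(-24, 76) = -24

-24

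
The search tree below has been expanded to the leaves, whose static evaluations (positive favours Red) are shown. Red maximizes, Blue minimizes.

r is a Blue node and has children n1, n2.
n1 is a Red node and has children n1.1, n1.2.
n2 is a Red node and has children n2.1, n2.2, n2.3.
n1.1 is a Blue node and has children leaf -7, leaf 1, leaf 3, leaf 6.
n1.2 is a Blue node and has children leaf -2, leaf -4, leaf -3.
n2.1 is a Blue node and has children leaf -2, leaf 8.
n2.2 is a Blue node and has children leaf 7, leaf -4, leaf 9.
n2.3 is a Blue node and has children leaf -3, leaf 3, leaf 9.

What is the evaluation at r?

-4

n1.1 (Blue): min(-7, 1, 3, 6) = -7
n1.2 (Blue): min(-2, -4, -3) = -4
n1 (Red): max(-7, -4) = -4
n2.1 (Blue): min(-2, 8) = -2
n2.2 (Blue): min(7, -4, 9) = -4
n2.3 (Blue): min(-3, 3, 9) = -3
n2 (Red): max(-2, -4, -3) = -2
r (Blue): min(-4, -2) = -4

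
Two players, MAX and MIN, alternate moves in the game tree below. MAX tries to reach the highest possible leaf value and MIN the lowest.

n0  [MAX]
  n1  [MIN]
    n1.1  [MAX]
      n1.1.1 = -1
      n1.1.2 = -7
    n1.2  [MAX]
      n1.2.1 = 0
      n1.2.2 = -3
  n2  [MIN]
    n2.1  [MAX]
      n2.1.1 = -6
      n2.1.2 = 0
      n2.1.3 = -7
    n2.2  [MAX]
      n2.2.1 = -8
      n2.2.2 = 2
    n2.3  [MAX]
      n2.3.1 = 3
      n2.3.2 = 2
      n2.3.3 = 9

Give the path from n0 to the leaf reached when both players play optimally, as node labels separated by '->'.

n0 -> n2 -> n2.1 -> n2.1.2

n1.1 (MAX): max(-1, -7) = -1
n1.2 (MAX): max(0, -3) = 0
n1 (MIN): min(-1, 0) = -1
n2.1 (MAX): max(-6, 0, -7) = 0
n2.2 (MAX): max(-8, 2) = 2
n2.3 (MAX): max(3, 2, 9) = 9
n2 (MIN): min(0, 2, 9) = 0
n0 (MAX): max(-1, 0) = 0
At n0, MAX picks n2 (highest: 0).
At n2, MIN picks n2.1 (lowest: 0).
At n2.1, MAX picks n2.1.2 (highest: 0).
Terminal value 0.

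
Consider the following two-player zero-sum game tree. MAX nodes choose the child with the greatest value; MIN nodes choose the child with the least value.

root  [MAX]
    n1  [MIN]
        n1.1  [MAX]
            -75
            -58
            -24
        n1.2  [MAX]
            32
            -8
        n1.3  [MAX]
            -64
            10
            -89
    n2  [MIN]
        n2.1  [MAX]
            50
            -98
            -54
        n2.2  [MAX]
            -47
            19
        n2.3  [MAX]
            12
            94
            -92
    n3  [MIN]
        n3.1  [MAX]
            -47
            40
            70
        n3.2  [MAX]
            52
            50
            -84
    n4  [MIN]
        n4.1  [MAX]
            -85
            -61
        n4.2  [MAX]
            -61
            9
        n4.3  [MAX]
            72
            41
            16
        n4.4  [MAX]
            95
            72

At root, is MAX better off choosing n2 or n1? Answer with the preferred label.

n2.1 (MAX): max(50, -98, -54) = 50
n2.2 (MAX): max(-47, 19) = 19
n2.3 (MAX): max(12, 94, -92) = 94
n2 (MIN): min(50, 19, 94) = 19
n1.1 (MAX): max(-75, -58, -24) = -24
n1.2 (MAX): max(32, -8) = 32
n1.3 (MAX): max(-64, 10, -89) = 10
n1 (MIN): min(-24, 32, 10) = -24
MAX prefers the higher value; n2=19, n1=-24. n2 is better since 19 > -24.

n2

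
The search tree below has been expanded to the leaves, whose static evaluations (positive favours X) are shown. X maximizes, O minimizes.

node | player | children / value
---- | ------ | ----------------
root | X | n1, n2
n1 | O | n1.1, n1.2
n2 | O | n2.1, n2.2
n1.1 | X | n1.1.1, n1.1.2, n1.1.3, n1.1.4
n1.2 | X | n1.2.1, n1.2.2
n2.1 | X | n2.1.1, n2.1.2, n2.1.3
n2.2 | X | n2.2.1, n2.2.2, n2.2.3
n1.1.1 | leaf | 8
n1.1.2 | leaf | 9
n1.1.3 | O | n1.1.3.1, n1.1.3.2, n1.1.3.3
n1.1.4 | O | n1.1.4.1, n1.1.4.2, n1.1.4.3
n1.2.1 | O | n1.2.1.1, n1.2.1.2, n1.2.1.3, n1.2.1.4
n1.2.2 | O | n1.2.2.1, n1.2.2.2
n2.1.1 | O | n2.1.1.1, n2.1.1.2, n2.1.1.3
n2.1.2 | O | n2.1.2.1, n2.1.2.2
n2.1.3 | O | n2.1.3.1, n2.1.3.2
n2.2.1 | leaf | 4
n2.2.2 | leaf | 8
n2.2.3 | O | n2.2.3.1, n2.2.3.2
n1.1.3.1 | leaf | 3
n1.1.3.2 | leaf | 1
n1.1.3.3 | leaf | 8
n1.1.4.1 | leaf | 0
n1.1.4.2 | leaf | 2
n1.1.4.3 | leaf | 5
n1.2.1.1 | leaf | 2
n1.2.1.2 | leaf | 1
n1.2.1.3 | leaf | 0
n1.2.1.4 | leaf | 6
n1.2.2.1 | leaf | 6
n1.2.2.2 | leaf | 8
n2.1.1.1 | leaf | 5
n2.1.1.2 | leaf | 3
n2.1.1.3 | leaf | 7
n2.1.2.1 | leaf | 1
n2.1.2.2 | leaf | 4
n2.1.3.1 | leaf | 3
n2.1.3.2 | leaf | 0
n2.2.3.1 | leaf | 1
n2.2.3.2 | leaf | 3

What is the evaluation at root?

6

n1.1.3 (O): min(3, 1, 8) = 1
n1.1.4 (O): min(0, 2, 5) = 0
n1.1 (X): max(8, 9, 1, 0) = 9
n1.2.1 (O): min(2, 1, 0, 6) = 0
n1.2.2 (O): min(6, 8) = 6
n1.2 (X): max(0, 6) = 6
n1 (O): min(9, 6) = 6
n2.1.1 (O): min(5, 3, 7) = 3
n2.1.2 (O): min(1, 4) = 1
n2.1.3 (O): min(3, 0) = 0
n2.1 (X): max(3, 1, 0) = 3
n2.2.3 (O): min(1, 3) = 1
n2.2 (X): max(4, 8, 1) = 8
n2 (O): min(3, 8) = 3
root (X): max(6, 3) = 6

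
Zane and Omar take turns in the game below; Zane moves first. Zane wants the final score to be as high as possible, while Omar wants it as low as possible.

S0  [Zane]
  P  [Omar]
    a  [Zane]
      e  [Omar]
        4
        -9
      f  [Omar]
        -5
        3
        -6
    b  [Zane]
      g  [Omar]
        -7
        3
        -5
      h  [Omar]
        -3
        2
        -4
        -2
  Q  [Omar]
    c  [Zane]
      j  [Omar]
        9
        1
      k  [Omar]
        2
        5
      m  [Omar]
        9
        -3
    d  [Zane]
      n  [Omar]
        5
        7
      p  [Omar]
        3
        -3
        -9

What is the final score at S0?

2

e (Omar): min(4, -9) = -9
f (Omar): min(-5, 3, -6) = -6
a (Zane): max(-9, -6) = -6
g (Omar): min(-7, 3, -5) = -7
h (Omar): min(-3, 2, -4, -2) = -4
b (Zane): max(-7, -4) = -4
P (Omar): min(-6, -4) = -6
j (Omar): min(9, 1) = 1
k (Omar): min(2, 5) = 2
m (Omar): min(9, -3) = -3
c (Zane): max(1, 2, -3) = 2
n (Omar): min(5, 7) = 5
p (Omar): min(3, -3, -9) = -9
d (Zane): max(5, -9) = 5
Q (Omar): min(2, 5) = 2
S0 (Zane): max(-6, 2) = 2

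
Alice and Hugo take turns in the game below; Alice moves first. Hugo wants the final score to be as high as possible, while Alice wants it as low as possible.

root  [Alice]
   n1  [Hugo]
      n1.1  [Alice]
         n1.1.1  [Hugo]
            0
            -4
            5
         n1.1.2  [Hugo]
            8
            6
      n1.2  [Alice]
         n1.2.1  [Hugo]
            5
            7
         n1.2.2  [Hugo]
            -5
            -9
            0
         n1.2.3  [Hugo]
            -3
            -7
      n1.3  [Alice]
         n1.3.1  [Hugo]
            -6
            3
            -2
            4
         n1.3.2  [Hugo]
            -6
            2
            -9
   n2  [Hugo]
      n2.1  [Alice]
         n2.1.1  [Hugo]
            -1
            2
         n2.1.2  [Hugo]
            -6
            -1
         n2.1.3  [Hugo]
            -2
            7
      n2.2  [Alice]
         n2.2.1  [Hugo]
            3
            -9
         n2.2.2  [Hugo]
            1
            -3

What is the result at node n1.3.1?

4

n1.3.1 (Hugo): max(-6, 3, -2, 4) = 4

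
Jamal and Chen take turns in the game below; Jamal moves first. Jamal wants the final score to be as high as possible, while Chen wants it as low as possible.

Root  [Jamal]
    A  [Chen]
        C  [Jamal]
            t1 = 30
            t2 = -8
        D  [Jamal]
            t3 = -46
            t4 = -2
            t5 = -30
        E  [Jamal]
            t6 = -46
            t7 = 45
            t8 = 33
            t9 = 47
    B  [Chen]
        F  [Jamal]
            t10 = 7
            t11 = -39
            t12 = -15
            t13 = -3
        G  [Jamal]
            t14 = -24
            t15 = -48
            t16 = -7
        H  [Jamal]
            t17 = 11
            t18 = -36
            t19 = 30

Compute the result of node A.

-2

C (Jamal): max(30, -8) = 30
D (Jamal): max(-46, -2, -30) = -2
E (Jamal): max(-46, 45, 33, 47) = 47
A (Chen): min(30, -2, 47) = -2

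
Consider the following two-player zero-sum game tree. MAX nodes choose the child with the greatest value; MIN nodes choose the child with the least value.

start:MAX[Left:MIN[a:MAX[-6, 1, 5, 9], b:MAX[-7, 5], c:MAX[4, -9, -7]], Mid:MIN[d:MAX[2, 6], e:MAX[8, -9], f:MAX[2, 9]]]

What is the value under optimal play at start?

6

a (MAX): max(-6, 1, 5, 9) = 9
b (MAX): max(-7, 5) = 5
c (MAX): max(4, -9, -7) = 4
Left (MIN): min(9, 5, 4) = 4
d (MAX): max(2, 6) = 6
e (MAX): max(8, -9) = 8
f (MAX): max(2, 9) = 9
Mid (MIN): min(6, 8, 9) = 6
start (MAX): max(4, 6) = 6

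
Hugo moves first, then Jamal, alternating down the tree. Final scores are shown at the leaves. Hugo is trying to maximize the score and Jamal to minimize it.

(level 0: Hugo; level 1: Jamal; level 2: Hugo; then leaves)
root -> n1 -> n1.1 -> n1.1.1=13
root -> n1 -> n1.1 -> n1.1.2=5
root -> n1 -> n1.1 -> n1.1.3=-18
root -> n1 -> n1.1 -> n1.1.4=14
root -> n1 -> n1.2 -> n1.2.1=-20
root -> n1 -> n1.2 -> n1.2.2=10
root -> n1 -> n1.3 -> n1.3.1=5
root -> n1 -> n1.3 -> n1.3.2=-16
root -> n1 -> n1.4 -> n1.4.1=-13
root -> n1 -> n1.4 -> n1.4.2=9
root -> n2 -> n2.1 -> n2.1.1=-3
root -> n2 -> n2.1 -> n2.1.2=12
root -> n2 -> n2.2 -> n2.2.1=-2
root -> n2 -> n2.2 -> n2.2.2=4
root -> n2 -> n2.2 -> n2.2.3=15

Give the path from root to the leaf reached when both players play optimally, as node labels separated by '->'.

n1.1 (Hugo): max(13, 5, -18, 14) = 14
n1.2 (Hugo): max(-20, 10) = 10
n1.3 (Hugo): max(5, -16) = 5
n1.4 (Hugo): max(-13, 9) = 9
n1 (Jamal): min(14, 10, 5, 9) = 5
n2.1 (Hugo): max(-3, 12) = 12
n2.2 (Hugo): max(-2, 4, 15) = 15
n2 (Jamal): min(12, 15) = 12
root (Hugo): max(5, 12) = 12
At root, Hugo picks n2 (highest: 12).
At n2, Jamal picks n2.1 (lowest: 12).
At n2.1, Hugo picks n2.1.2 (highest: 12).
Terminal value 12.

root -> n2 -> n2.1 -> n2.1.2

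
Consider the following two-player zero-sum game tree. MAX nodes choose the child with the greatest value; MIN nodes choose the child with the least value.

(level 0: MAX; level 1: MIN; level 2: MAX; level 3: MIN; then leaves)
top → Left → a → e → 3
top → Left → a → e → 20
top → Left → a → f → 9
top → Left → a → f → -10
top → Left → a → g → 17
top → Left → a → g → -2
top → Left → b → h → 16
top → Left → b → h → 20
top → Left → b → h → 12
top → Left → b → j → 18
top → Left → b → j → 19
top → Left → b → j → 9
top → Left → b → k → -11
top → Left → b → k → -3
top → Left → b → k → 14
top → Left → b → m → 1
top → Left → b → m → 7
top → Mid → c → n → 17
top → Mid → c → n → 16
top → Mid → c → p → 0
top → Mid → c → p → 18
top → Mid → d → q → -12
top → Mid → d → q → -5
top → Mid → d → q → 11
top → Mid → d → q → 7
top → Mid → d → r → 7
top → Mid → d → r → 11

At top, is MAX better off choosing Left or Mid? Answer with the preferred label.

e (MIN): min(3, 20) = 3
f (MIN): min(9, -10) = -10
g (MIN): min(17, -2) = -2
a (MAX): max(3, -10, -2) = 3
h (MIN): min(16, 20, 12) = 12
j (MIN): min(18, 19, 9) = 9
k (MIN): min(-11, -3, 14) = -11
m (MIN): min(1, 7) = 1
b (MAX): max(12, 9, -11, 1) = 12
Left (MIN): min(3, 12) = 3
n (MIN): min(17, 16) = 16
p (MIN): min(0, 18) = 0
c (MAX): max(16, 0) = 16
q (MIN): min(-12, -5, 11, 7) = -12
r (MIN): min(7, 11) = 7
d (MAX): max(-12, 7) = 7
Mid (MIN): min(16, 7) = 7
MAX prefers the higher value; Left=3, Mid=7. Mid is better since 7 > 3.

Mid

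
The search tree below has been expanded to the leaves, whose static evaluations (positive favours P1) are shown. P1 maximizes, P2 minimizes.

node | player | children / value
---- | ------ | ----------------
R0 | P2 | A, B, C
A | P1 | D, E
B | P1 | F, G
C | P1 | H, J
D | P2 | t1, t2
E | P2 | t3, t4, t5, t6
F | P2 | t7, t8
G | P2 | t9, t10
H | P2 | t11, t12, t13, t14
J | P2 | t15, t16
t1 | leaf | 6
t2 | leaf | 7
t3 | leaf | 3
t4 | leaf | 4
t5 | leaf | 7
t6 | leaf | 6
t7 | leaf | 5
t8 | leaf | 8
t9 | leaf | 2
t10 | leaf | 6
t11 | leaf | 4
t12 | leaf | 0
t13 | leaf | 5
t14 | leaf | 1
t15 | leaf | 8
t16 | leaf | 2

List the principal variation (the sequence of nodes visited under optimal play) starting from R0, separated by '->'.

D (P2): min(6, 7) = 6
E (P2): min(3, 4, 7, 6) = 3
A (P1): max(6, 3) = 6
F (P2): min(5, 8) = 5
G (P2): min(2, 6) = 2
B (P1): max(5, 2) = 5
H (P2): min(4, 0, 5, 1) = 0
J (P2): min(8, 2) = 2
C (P1): max(0, 2) = 2
R0 (P2): min(6, 5, 2) = 2
At R0, P2 picks C (lowest: 2).
At C, P1 picks J (highest: 2).
At J, P2 picks t16 (lowest: 2).
Terminal value 2.

R0 -> C -> J -> t16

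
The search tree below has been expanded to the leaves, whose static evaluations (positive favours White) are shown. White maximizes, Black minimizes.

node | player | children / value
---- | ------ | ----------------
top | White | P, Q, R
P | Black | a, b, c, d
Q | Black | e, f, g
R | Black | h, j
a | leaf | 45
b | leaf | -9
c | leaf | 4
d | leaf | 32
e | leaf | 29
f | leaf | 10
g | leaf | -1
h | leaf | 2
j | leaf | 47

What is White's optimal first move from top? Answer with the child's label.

P (Black): min(45, -9, 4, 32) = -9
Q (Black): min(29, 10, -1) = -1
R (Black): min(2, 47) = 2
top (White): max(-9, -1, 2) = 2
White at top wants the highest of {P=-9, Q=-1, R=2}, so chooses R.

R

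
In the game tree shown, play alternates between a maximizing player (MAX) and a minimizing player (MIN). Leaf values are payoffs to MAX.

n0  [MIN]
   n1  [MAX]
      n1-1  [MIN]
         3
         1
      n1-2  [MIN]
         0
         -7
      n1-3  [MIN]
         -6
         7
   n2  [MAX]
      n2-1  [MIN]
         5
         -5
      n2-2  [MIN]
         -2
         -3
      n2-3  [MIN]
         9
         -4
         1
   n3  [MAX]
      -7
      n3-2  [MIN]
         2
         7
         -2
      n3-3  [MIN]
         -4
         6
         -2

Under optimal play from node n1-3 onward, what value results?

-6

n1-3 (MIN): min(-6, 7) = -6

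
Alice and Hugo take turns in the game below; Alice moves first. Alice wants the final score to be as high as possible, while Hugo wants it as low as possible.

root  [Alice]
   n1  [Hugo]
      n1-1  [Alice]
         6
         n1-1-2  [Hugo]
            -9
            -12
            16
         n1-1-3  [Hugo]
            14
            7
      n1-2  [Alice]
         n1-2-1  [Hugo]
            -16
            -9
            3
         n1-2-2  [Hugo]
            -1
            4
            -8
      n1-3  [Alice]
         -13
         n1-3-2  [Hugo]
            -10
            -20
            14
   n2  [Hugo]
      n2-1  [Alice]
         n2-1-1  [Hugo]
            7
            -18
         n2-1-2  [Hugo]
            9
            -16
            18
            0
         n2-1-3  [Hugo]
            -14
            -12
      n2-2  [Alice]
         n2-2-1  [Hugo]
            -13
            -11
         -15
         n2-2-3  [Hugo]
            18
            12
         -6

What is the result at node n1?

-13

n1-1-2 (Hugo): min(-9, -12, 16) = -12
n1-1-3 (Hugo): min(14, 7) = 7
n1-1 (Alice): max(6, -12, 7) = 7
n1-2-1 (Hugo): min(-16, -9, 3) = -16
n1-2-2 (Hugo): min(-1, 4, -8) = -8
n1-2 (Alice): max(-16, -8) = -8
n1-3-2 (Hugo): min(-10, -20, 14) = -20
n1-3 (Alice): max(-13, -20) = -13
n1 (Hugo): min(7, -8, -13) = -13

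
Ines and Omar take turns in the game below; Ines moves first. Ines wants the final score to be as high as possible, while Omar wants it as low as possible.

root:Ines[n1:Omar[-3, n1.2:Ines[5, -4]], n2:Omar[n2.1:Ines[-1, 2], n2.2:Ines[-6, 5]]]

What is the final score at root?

n1.2 (Ines): max(5, -4) = 5
n1 (Omar): min(-3, 5) = -3
n2.1 (Ines): max(-1, 2) = 2
n2.2 (Ines): max(-6, 5) = 5
n2 (Omar): min(2, 5) = 2
root (Ines): max(-3, 2) = 2

2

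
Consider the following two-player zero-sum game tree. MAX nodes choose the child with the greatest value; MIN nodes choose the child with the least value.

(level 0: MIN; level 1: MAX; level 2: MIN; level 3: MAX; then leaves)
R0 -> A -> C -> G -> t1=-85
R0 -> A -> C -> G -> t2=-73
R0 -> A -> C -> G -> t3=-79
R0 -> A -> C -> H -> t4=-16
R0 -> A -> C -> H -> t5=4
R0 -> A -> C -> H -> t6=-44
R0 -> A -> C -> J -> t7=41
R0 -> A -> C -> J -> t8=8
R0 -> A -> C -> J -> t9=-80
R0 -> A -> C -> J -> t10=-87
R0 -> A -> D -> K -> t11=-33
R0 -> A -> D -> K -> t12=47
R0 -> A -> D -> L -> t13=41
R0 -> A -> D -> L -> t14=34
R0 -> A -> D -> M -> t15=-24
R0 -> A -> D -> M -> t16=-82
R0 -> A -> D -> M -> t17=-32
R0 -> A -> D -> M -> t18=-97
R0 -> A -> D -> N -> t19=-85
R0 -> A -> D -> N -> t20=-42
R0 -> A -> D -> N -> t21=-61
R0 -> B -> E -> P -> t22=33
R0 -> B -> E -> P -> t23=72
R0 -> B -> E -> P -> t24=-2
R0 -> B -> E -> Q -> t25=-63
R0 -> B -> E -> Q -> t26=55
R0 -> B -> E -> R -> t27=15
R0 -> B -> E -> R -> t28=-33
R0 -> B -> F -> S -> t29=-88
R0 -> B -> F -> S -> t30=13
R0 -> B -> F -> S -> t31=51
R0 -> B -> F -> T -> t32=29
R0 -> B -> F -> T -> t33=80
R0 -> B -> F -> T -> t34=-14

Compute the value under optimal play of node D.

-42

K (MAX): max(-33, 47) = 47
L (MAX): max(41, 34) = 41
M (MAX): max(-24, -82, -32, -97) = -24
N (MAX): max(-85, -42, -61) = -42
D (MIN): min(47, 41, -24, -42) = -42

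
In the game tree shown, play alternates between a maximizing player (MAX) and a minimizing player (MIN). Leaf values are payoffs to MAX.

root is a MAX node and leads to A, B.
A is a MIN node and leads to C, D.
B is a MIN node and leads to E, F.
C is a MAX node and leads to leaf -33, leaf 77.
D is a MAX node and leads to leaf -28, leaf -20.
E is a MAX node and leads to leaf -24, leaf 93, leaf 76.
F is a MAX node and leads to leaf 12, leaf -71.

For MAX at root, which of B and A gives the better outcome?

E (MAX): max(-24, 93, 76) = 93
F (MAX): max(12, -71) = 12
B (MIN): min(93, 12) = 12
C (MAX): max(-33, 77) = 77
D (MAX): max(-28, -20) = -20
A (MIN): min(77, -20) = -20
MAX prefers the higher value; B=12, A=-20. B is better since 12 > -20.

B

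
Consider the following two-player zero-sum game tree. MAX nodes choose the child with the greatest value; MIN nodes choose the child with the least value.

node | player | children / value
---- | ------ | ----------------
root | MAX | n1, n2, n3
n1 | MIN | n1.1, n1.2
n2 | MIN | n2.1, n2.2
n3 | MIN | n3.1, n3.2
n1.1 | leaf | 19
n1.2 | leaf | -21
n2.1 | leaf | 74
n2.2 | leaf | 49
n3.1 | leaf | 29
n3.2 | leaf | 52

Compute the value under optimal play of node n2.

49

n2 (MIN): min(74, 49) = 49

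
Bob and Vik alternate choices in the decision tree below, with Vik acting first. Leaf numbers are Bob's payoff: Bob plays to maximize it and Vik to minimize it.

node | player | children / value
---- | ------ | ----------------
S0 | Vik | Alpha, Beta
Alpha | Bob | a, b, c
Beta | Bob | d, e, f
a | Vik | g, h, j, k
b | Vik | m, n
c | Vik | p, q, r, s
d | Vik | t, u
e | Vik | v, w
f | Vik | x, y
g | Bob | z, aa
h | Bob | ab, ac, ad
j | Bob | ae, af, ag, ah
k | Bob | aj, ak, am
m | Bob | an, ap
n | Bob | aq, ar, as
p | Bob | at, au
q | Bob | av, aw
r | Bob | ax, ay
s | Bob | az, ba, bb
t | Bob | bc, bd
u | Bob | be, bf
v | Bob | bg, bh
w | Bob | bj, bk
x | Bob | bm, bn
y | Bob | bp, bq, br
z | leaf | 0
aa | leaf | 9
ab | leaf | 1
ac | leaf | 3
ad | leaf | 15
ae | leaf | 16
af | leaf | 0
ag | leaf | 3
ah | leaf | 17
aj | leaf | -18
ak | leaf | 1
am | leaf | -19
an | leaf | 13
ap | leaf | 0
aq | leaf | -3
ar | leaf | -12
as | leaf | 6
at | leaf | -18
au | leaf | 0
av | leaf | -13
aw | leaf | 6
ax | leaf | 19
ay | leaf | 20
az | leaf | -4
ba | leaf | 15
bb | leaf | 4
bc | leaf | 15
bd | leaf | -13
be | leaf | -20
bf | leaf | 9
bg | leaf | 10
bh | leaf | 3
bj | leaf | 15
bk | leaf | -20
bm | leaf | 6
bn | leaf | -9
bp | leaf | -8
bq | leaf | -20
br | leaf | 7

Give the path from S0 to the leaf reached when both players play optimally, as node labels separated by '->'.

g (Bob): max(0, 9) = 9
h (Bob): max(1, 3, 15) = 15
j (Bob): max(16, 0, 3, 17) = 17
k (Bob): max(-18, 1, -19) = 1
a (Vik): min(9, 15, 17, 1) = 1
m (Bob): max(13, 0) = 13
n (Bob): max(-3, -12, 6) = 6
b (Vik): min(13, 6) = 6
p (Bob): max(-18, 0) = 0
q (Bob): max(-13, 6) = 6
r (Bob): max(19, 20) = 20
s (Bob): max(-4, 15, 4) = 15
c (Vik): min(0, 6, 20, 15) = 0
Alpha (Bob): max(1, 6, 0) = 6
t (Bob): max(15, -13) = 15
u (Bob): max(-20, 9) = 9
d (Vik): min(15, 9) = 9
v (Bob): max(10, 3) = 10
w (Bob): max(15, -20) = 15
e (Vik): min(10, 15) = 10
x (Bob): max(6, -9) = 6
y (Bob): max(-8, -20, 7) = 7
f (Vik): min(6, 7) = 6
Beta (Bob): max(9, 10, 6) = 10
S0 (Vik): min(6, 10) = 6
At S0, Vik picks Alpha (lowest: 6).
At Alpha, Bob picks b (highest: 6).
At b, Vik picks n (lowest: 6).
At n, Bob picks as (highest: 6).
Terminal value 6.

S0 -> Alpha -> b -> n -> as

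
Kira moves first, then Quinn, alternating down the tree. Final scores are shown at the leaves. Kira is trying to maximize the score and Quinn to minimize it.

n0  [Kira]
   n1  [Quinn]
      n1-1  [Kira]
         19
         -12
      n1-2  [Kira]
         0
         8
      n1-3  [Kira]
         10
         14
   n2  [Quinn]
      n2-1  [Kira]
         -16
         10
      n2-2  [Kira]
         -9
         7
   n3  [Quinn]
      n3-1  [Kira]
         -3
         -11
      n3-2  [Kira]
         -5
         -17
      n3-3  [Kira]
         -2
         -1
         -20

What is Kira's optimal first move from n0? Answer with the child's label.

n1-1 (Kira): max(19, -12) = 19
n1-2 (Kira): max(0, 8) = 8
n1-3 (Kira): max(10, 14) = 14
n1 (Quinn): min(19, 8, 14) = 8
n2-1 (Kira): max(-16, 10) = 10
n2-2 (Kira): max(-9, 7) = 7
n2 (Quinn): min(10, 7) = 7
n3-1 (Kira): max(-3, -11) = -3
n3-2 (Kira): max(-5, -17) = -5
n3-3 (Kira): max(-2, -1, -20) = -1
n3 (Quinn): min(-3, -5, -1) = -5
n0 (Kira): max(8, 7, -5) = 8
Kira at n0 wants the highest of {n1=8, n2=7, n3=-5}, so chooses n1.

n1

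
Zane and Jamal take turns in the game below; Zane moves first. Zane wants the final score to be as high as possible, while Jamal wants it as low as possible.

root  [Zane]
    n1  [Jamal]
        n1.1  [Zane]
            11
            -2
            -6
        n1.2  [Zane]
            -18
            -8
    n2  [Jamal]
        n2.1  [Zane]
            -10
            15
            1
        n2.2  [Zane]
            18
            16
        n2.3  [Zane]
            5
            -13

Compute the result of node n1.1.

n1.1 (Zane): max(11, -2, -6) = 11

11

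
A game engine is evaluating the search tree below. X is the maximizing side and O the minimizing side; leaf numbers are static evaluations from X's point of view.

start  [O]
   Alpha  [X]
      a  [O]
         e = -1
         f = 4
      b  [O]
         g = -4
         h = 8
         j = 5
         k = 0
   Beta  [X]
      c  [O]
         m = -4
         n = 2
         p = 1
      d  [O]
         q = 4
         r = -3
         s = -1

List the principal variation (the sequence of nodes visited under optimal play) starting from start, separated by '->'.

start -> Beta -> d -> r

a (O): min(-1, 4) = -1
b (O): min(-4, 8, 5, 0) = -4
Alpha (X): max(-1, -4) = -1
c (O): min(-4, 2, 1) = -4
d (O): min(4, -3, -1) = -3
Beta (X): max(-4, -3) = -3
start (O): min(-1, -3) = -3
At start, O picks Beta (lowest: -3).
At Beta, X picks d (highest: -3).
At d, O picks r (lowest: -3).
Terminal value -3.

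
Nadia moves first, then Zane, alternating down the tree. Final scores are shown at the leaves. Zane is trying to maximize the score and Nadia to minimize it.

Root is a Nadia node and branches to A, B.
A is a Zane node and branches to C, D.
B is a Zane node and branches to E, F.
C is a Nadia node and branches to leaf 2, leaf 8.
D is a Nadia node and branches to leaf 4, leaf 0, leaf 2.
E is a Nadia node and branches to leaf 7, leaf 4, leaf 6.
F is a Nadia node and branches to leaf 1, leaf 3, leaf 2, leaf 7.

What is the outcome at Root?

C (Nadia): min(2, 8) = 2
D (Nadia): min(4, 0, 2) = 0
A (Zane): max(2, 0) = 2
E (Nadia): min(7, 4, 6) = 4
F (Nadia): min(1, 3, 2, 7) = 1
B (Zane): max(4, 1) = 4
Root (Nadia): min(2, 4) = 2

2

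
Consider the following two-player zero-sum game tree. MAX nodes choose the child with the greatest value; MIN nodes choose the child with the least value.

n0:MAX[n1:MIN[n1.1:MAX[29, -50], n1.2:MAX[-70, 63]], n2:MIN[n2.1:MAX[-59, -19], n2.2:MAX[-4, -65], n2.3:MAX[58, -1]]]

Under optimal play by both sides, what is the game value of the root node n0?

n1.1 (MAX): max(29, -50) = 29
n1.2 (MAX): max(-70, 63) = 63
n1 (MIN): min(29, 63) = 29
n2.1 (MAX): max(-59, -19) = -19
n2.2 (MAX): max(-4, -65) = -4
n2.3 (MAX): max(58, -1) = 58
n2 (MIN): min(-19, -4, 58) = -19
n0 (MAX): max(29, -19) = 29

29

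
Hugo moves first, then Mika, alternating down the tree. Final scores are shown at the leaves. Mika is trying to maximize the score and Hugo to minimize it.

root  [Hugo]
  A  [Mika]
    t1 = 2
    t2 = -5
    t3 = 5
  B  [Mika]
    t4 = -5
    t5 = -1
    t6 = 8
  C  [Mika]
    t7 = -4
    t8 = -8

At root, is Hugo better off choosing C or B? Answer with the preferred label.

C (Mika): max(-4, -8) = -4
B (Mika): max(-5, -1, 8) = 8
Hugo prefers the lower value; C=-4, B=8. C is better since -4 < 8.

C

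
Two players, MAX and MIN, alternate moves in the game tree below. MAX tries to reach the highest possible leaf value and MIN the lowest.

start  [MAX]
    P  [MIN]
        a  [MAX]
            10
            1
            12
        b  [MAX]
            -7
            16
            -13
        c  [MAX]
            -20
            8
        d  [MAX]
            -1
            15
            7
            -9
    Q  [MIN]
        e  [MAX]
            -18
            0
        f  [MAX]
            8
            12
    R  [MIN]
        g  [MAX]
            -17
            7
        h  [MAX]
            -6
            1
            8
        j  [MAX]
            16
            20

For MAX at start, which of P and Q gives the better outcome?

a (MAX): max(10, 1, 12) = 12
b (MAX): max(-7, 16, -13) = 16
c (MAX): max(-20, 8) = 8
d (MAX): max(-1, 15, 7, -9) = 15
P (MIN): min(12, 16, 8, 15) = 8
e (MAX): max(-18, 0) = 0
f (MAX): max(8, 12) = 12
Q (MIN): min(0, 12) = 0
MAX prefers the higher value; P=8, Q=0. P is better since 8 > 0.

P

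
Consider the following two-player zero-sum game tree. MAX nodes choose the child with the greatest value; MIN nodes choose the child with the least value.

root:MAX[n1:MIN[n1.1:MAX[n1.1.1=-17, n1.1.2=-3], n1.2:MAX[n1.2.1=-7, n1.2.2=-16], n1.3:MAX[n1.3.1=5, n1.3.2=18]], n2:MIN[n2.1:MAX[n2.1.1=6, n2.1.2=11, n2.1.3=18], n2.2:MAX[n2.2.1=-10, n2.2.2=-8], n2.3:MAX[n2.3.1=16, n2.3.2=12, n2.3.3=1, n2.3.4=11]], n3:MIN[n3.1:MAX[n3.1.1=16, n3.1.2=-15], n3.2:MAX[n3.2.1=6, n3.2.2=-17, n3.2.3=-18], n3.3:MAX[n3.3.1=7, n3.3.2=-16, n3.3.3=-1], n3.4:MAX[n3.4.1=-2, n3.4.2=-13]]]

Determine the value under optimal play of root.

n1.1 (MAX): max(-17, -3) = -3
n1.2 (MAX): max(-7, -16) = -7
n1.3 (MAX): max(5, 18) = 18
n1 (MIN): min(-3, -7, 18) = -7
n2.1 (MAX): max(6, 11, 18) = 18
n2.2 (MAX): max(-10, -8) = -8
n2.3 (MAX): max(16, 12, 1, 11) = 16
n2 (MIN): min(18, -8, 16) = -8
n3.1 (MAX): max(16, -15) = 16
n3.2 (MAX): max(6, -17, -18) = 6
n3.3 (MAX): max(7, -16, -1) = 7
n3.4 (MAX): max(-2, -13) = -2
n3 (MIN): min(16, 6, 7, -2) = -2
root (MAX): max(-7, -8, -2) = -2

-2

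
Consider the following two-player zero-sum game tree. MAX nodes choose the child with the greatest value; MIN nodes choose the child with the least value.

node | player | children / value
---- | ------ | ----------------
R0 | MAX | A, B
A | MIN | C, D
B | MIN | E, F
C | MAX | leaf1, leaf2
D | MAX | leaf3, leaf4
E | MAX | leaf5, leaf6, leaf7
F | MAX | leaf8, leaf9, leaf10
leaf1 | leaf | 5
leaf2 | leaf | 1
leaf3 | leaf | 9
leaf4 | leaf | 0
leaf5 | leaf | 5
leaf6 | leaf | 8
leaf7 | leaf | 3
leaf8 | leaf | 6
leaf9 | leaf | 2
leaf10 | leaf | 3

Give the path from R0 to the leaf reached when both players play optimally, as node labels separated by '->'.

R0 -> B -> F -> leaf8

C (MAX): max(5, 1) = 5
D (MAX): max(9, 0) = 9
A (MIN): min(5, 9) = 5
E (MAX): max(5, 8, 3) = 8
F (MAX): max(6, 2, 3) = 6
B (MIN): min(8, 6) = 6
R0 (MAX): max(5, 6) = 6
At R0, MAX picks B (highest: 6).
At B, MIN picks F (lowest: 6).
At F, MAX picks leaf8 (highest: 6).
Terminal value 6.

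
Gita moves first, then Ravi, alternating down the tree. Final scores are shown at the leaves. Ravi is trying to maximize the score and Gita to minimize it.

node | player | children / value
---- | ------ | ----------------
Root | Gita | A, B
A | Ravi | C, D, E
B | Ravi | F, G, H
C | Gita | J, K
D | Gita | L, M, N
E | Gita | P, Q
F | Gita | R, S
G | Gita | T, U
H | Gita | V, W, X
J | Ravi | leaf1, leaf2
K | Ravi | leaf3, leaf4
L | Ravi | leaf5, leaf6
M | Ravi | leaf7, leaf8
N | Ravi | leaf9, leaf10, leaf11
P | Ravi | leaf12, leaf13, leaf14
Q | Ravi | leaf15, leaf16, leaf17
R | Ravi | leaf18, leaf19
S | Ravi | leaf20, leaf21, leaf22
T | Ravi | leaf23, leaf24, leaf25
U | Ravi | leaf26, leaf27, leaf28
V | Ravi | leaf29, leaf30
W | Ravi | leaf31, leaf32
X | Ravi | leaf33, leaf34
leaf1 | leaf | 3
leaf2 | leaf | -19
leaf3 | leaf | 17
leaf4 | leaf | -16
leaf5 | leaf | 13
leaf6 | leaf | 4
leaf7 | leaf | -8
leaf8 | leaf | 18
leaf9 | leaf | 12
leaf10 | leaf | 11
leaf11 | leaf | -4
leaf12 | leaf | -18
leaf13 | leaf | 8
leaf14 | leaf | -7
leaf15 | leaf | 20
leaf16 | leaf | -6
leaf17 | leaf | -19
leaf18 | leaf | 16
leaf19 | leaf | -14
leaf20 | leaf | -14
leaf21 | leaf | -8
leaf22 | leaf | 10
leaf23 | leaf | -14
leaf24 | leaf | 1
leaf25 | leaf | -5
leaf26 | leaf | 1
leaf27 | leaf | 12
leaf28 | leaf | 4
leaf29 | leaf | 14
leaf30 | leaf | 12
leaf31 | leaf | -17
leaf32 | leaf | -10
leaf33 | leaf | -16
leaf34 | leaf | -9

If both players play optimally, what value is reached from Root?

J (Ravi): max(3, -19) = 3
K (Ravi): max(17, -16) = 17
C (Gita): min(3, 17) = 3
L (Ravi): max(13, 4) = 13
M (Ravi): max(-8, 18) = 18
N (Ravi): max(12, 11, -4) = 12
D (Gita): min(13, 18, 12) = 12
P (Ravi): max(-18, 8, -7) = 8
Q (Ravi): max(20, -6, -19) = 20
E (Gita): min(8, 20) = 8
A (Ravi): max(3, 12, 8) = 12
R (Ravi): max(16, -14) = 16
S (Ravi): max(-14, -8, 10) = 10
F (Gita): min(16, 10) = 10
T (Ravi): max(-14, 1, -5) = 1
U (Ravi): max(1, 12, 4) = 12
G (Gita): min(1, 12) = 1
V (Ravi): max(14, 12) = 14
W (Ravi): max(-17, -10) = -10
X (Ravi): max(-16, -9) = -9
H (Gita): min(14, -10, -9) = -10
B (Ravi): max(10, 1, -10) = 10
Root (Gita): min(12, 10) = 10

10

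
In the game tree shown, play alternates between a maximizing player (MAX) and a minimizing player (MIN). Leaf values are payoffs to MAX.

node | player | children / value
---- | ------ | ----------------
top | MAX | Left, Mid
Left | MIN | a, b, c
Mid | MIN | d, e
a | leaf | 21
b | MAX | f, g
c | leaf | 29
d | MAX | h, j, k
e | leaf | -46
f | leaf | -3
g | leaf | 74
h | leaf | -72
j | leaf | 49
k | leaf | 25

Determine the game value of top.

21

b (MAX): max(-3, 74) = 74
Left (MIN): min(21, 74, 29) = 21
d (MAX): max(-72, 49, 25) = 49
Mid (MIN): min(49, -46) = -46
top (MAX): max(21, -46) = 21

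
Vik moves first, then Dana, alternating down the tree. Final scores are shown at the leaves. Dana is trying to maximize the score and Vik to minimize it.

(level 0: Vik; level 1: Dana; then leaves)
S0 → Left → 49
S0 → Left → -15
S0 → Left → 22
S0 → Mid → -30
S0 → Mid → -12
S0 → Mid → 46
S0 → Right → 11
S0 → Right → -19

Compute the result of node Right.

11

Right (Dana): max(11, -19) = 11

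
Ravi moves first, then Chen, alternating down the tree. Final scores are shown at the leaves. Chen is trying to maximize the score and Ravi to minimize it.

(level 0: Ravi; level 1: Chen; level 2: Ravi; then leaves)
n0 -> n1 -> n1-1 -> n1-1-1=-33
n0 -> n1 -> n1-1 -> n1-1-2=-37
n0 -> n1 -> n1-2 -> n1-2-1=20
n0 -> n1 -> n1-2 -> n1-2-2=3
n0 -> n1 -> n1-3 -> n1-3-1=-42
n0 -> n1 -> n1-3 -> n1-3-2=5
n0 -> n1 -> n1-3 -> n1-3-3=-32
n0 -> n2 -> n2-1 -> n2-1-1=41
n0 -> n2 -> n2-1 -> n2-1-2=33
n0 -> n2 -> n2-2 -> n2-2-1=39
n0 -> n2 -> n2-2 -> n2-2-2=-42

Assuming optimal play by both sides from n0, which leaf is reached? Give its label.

n1-2-2

n1-1 (Ravi): min(-33, -37) = -37
n1-2 (Ravi): min(20, 3) = 3
n1-3 (Ravi): min(-42, 5, -32) = -42
n1 (Chen): max(-37, 3, -42) = 3
n2-1 (Ravi): min(41, 33) = 33
n2-2 (Ravi): min(39, -42) = -42
n2 (Chen): max(33, -42) = 33
n0 (Ravi): min(3, 33) = 3
At n0, Ravi picks n1 (lowest: 3).
At n1, Chen picks n1-2 (highest: 3).
At n1-2, Ravi picks n1-2-2 (lowest: 3).
Terminal value 3.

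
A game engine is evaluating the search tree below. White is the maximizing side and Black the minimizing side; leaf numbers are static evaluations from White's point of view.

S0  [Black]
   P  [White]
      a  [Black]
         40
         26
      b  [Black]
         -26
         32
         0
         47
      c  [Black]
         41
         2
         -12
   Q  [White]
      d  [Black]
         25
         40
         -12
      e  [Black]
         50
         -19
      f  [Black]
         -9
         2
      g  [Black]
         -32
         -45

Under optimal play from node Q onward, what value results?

-9

d (Black): min(25, 40, -12) = -12
e (Black): min(50, -19) = -19
f (Black): min(-9, 2) = -9
g (Black): min(-32, -45) = -45
Q (White): max(-12, -19, -9, -45) = -9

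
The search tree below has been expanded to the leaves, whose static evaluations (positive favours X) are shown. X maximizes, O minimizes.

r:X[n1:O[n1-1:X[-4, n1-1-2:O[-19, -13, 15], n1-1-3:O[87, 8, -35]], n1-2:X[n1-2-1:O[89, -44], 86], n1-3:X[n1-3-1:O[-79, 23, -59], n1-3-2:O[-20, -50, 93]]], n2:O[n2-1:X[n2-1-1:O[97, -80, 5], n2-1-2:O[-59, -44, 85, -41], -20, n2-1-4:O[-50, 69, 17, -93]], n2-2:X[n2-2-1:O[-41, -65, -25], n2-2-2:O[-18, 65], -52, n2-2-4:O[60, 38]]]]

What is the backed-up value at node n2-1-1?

-80

n2-1-1 (O): min(97, -80, 5) = -80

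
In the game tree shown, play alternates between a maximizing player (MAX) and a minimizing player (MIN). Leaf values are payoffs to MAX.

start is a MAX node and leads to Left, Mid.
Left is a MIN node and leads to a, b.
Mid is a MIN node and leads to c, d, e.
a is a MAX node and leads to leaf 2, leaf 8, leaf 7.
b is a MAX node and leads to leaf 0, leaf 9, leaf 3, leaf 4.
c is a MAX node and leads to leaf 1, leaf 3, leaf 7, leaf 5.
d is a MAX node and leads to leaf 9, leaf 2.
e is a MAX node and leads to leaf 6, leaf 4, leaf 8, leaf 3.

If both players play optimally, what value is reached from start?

a (MAX): max(2, 8, 7) = 8
b (MAX): max(0, 9, 3, 4) = 9
Left (MIN): min(8, 9) = 8
c (MAX): max(1, 3, 7, 5) = 7
d (MAX): max(9, 2) = 9
e (MAX): max(6, 4, 8, 3) = 8
Mid (MIN): min(7, 9, 8) = 7
start (MAX): max(8, 7) = 8

8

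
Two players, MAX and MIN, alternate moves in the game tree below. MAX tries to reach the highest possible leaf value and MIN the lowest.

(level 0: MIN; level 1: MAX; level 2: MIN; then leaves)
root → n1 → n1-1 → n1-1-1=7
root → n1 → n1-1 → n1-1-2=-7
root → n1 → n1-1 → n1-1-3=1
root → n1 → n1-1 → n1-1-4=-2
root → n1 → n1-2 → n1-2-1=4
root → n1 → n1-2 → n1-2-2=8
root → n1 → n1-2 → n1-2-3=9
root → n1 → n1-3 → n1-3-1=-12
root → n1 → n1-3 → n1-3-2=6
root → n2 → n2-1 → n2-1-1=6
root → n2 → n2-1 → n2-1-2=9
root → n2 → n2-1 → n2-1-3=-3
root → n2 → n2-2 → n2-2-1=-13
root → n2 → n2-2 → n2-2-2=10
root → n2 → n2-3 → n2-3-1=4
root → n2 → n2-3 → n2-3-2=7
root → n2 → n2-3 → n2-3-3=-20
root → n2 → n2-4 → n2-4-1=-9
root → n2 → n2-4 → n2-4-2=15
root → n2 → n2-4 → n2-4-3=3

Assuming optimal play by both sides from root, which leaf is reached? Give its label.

n1-1 (MIN): min(7, -7, 1, -2) = -7
n1-2 (MIN): min(4, 8, 9) = 4
n1-3 (MIN): min(-12, 6) = -12
n1 (MAX): max(-7, 4, -12) = 4
n2-1 (MIN): min(6, 9, -3) = -3
n2-2 (MIN): min(-13, 10) = -13
n2-3 (MIN): min(4, 7, -20) = -20
n2-4 (MIN): min(-9, 15, 3) = -9
n2 (MAX): max(-3, -13, -20, -9) = -3
root (MIN): min(4, -3) = -3
At root, MIN picks n2 (lowest: -3).
At n2, MAX picks n2-1 (highest: -3).
At n2-1, MIN picks n2-1-3 (lowest: -3).
Terminal value -3.

n2-1-3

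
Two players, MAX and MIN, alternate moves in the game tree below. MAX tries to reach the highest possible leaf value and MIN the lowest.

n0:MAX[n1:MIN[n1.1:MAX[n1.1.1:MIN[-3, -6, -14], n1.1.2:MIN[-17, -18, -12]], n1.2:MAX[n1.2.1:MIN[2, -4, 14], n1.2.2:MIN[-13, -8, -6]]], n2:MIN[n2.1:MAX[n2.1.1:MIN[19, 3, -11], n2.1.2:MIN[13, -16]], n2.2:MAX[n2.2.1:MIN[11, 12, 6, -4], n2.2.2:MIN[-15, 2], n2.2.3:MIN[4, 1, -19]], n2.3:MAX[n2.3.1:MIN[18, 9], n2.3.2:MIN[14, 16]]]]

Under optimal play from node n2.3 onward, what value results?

14

n2.3.1 (MIN): min(18, 9) = 9
n2.3.2 (MIN): min(14, 16) = 14
n2.3 (MAX): max(9, 14) = 14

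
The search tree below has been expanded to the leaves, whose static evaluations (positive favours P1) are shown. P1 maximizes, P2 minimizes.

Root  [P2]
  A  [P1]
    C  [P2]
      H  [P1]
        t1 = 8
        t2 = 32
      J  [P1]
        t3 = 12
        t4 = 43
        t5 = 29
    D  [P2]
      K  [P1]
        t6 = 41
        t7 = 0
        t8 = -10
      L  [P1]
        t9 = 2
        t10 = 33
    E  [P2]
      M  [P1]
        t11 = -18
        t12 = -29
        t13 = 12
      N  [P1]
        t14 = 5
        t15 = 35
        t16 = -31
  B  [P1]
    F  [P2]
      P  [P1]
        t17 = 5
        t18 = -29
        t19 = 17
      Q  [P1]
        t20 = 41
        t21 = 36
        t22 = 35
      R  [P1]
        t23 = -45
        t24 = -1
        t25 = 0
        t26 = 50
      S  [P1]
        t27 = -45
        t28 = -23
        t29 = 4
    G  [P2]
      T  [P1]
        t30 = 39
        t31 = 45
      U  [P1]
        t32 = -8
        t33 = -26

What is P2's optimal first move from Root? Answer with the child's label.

H (P1): max(8, 32) = 32
J (P1): max(12, 43, 29) = 43
C (P2): min(32, 43) = 32
K (P1): max(41, 0, -10) = 41
L (P1): max(2, 33) = 33
D (P2): min(41, 33) = 33
M (P1): max(-18, -29, 12) = 12
N (P1): max(5, 35, -31) = 35
E (P2): min(12, 35) = 12
A (P1): max(32, 33, 12) = 33
P (P1): max(5, -29, 17) = 17
Q (P1): max(41, 36, 35) = 41
R (P1): max(-45, -1, 0, 50) = 50
S (P1): max(-45, -23, 4) = 4
F (P2): min(17, 41, 50, 4) = 4
T (P1): max(39, 45) = 45
U (P1): max(-8, -26) = -8
G (P2): min(45, -8) = -8
B (P1): max(4, -8) = 4
Root (P2): min(33, 4) = 4
P2 at Root wants the lowest of {A=33, B=4}, so chooses B.

B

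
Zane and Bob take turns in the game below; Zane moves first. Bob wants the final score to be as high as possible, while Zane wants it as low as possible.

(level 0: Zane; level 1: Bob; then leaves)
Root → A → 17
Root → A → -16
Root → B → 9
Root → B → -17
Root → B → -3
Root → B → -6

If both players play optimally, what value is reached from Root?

A (Bob): max(17, -16) = 17
B (Bob): max(9, -17, -3, -6) = 9
Root (Zane): min(17, 9) = 9

9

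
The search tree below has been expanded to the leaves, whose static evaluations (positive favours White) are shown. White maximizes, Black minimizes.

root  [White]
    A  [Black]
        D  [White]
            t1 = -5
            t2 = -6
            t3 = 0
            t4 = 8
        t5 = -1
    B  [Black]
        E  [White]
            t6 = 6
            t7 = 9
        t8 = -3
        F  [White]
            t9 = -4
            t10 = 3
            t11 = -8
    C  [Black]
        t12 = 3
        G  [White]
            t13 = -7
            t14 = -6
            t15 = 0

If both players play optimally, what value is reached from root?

0

D (White): max(-5, -6, 0, 8) = 8
A (Black): min(8, -1) = -1
E (White): max(6, 9) = 9
F (White): max(-4, 3, -8) = 3
B (Black): min(9, -3, 3) = -3
G (White): max(-7, -6, 0) = 0
C (Black): min(3, 0) = 0
root (White): max(-1, -3, 0) = 0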